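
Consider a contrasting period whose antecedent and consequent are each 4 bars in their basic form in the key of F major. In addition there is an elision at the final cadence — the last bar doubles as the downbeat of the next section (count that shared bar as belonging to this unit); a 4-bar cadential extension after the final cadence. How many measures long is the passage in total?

12 measures

Basic contrasting period: 4 + 4 = 8 bars.
8 (basic form) + 4 (cadential extension) = 12.
The elision shares a bar with the next section but does not change this unit's count.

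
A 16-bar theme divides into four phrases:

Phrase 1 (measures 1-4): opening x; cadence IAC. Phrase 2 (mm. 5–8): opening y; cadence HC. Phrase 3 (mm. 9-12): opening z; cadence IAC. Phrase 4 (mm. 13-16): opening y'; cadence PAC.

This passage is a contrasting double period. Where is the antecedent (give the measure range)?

measures 1–8

In a double period the four phrases pair into a large antecedent (phrases 1–2, ending half cadence) and a large consequent (phrases 3–4, ending perfect authentic cadence). The antecedent spans bars 1–8.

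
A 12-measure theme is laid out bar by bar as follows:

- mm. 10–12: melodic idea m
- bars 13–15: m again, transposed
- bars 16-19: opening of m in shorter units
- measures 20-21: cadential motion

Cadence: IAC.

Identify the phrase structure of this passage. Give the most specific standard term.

sentence

Basic idea (mm. 10–12) + its repetition (bars 13–15) form the presentation; fragmentation and cadence (mm. 16–21) form the continuation — the 12-bar whole is a sentence.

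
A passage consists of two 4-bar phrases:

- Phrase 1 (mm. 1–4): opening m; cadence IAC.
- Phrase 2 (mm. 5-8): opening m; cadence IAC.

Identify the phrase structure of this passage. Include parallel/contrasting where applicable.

Both phrases have the same opening (m) and the same cadence (imperfect authentic cadence): the second is a restatement, not a consequent, so this is a repeated phrase rather than a period.

repeated phrase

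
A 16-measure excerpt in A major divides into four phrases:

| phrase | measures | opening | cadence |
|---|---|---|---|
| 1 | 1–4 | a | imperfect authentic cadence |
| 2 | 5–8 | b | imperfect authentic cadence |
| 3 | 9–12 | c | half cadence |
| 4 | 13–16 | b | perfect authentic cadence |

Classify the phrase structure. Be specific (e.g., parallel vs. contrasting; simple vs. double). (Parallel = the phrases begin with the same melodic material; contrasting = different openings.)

Four phrases in two halves: the first half (mm. 1-8) ends with an imperfect authentic cadence, the second (bars 9–16) with a perfect authentic cadence — a large antecedent–consequent pair, i.e. a double period.
Phrase 3 begins with different material from phrase 1, making it contrasting.

contrasting double period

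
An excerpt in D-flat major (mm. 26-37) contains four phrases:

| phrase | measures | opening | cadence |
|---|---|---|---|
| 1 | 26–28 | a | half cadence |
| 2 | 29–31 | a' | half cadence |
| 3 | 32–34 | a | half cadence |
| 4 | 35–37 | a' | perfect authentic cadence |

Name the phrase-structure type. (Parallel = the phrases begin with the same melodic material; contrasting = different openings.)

Four phrases in two halves: the first half (bars 26–31) ends with a half cadence, the second (bars 32–37) with a perfect authentic cadence — a large antecedent–consequent pair, i.e. a double period.
Phrase 3 begins with the same material as phrase 1, making it parallel.

parallel double period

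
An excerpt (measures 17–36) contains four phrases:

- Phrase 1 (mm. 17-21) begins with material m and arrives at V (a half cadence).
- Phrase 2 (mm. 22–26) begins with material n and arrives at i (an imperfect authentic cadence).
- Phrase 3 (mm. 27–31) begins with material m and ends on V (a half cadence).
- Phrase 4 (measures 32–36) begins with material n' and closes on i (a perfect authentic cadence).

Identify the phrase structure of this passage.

parallel double period

Four phrases in two halves: the first half (mm. 17–26) ends with an imperfect authentic cadence, the second (mm. 27–36) with a perfect authentic cadence — a large antecedent–consequent pair, i.e. a double period.
Phrase 3 begins with the same material as phrase 1, making it parallel.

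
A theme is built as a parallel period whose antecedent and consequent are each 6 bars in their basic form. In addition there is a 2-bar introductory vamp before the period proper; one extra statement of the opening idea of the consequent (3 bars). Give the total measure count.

Basic parallel period: 6 + 6 = 12 bars.
12 (basic form) + 2 (introduction) + 3 (extra statement) = 17.

17 measures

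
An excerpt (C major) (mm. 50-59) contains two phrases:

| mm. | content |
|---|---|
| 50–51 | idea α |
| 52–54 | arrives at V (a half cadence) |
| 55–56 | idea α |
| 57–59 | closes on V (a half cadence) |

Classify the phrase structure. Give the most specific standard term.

repeated phrase

Both phrases have the same opening (α) and the same cadence (half cadence): the second is a restatement, not a consequent, so this is a repeated phrase rather than a period.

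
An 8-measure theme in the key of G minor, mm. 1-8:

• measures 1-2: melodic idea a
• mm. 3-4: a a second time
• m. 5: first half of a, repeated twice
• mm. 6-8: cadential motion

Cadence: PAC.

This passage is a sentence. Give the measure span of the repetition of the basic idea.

measures 3–4

The presentation of a sentence is the basic idea (measures 1–2) plus its repetition (mm. 3–4); the repetition of the basic idea is therefore mm. 3–4.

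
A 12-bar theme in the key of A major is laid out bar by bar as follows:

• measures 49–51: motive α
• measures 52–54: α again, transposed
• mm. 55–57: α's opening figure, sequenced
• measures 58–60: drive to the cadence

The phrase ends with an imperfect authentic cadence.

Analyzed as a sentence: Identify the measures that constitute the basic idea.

The presentation of a sentence is the basic idea (measures 49-51) plus its repetition (mm. 52-54); the basic idea is therefore mm. 49–51.

measures 49–51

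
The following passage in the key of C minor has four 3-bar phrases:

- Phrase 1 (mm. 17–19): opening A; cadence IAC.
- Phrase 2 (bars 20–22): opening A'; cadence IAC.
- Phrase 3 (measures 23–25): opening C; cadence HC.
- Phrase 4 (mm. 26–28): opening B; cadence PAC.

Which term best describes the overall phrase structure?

contrasting double period

Four phrases in two halves: the first half (mm. 17-22) ends with an imperfect authentic cadence, the second (mm. 23–28) with a perfect authentic cadence — a large antecedent–consequent pair, i.e. a double period.
Phrase 3 begins with different material from phrase 1, making it contrasting.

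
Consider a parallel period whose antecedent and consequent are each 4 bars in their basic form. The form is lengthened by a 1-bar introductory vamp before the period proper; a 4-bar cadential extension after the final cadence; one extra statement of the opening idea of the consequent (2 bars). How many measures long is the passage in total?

Basic parallel period: 4 + 4 = 8 bars.
8 (basic form) + 1 (introduction) + 4 (cadential extension) + 2 (extra statement) = 15.

15 measures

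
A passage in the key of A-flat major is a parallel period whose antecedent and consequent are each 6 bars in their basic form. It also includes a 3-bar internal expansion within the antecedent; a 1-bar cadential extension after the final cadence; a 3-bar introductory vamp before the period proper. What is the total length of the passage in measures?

19 measures

Basic parallel period: 6 + 6 = 12 bars.
12 (basic form) + 3 (internal expansion) + 1 (cadential extension) + 3 (introduction) = 19.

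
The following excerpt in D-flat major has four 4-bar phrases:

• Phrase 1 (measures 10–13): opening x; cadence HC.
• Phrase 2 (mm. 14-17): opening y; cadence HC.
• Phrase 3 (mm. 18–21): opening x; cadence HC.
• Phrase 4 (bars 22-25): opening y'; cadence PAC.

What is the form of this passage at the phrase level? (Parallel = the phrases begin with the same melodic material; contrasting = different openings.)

Four phrases in two halves: the first half (measures 10-17) ends with a half cadence, the second (bars 18-25) with a perfect authentic cadence — a large antecedent–consequent pair, i.e. a double period.
Phrase 3 begins with the same material as phrase 1, making it parallel.

parallel double period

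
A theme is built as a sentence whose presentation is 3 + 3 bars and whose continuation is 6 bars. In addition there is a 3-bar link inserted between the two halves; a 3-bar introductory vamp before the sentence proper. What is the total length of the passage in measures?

18 measures

Basic sentence: 3 + 3 + 6 = 12 bars.
12 (basic form) + 3 (link) + 3 (introduction) = 18.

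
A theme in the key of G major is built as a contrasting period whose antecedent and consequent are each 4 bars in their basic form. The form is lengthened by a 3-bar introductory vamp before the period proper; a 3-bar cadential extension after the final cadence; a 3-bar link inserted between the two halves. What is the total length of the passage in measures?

Basic contrasting period: 4 + 4 = 8 bars.
8 (basic form) + 3 (introduction) + 3 (cadential extension) + 3 (link) = 17.

17 measures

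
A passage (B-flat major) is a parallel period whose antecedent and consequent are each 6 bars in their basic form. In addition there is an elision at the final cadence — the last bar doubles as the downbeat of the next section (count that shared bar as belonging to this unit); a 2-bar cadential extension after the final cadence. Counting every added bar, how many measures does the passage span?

Basic parallel period: 6 + 6 = 12 bars.
12 (basic form) + 2 (cadential extension) = 14.
The elision shares a bar with the next section but does not change this unit's count.

14 measures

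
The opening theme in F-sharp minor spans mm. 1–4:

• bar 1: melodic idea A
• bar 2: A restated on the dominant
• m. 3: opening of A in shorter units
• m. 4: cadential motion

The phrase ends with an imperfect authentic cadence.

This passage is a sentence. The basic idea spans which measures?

measures 1–1

The presentation of a sentence is the basic idea (measure 1) plus its repetition (measure 2); the basic idea is therefore bar 1.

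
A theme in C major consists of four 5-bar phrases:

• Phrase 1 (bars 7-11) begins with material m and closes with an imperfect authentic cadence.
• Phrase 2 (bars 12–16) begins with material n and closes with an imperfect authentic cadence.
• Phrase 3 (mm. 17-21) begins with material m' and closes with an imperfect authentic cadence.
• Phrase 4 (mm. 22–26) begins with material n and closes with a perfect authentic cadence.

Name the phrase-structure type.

Four phrases in two halves: the first half (measures 7–16) ends with an imperfect authentic cadence, the second (measures 17–26) with a perfect authentic cadence — a large antecedent–consequent pair, i.e. a double period.
Phrase 3 begins with the same material as phrase 1, making it parallel.

parallel double period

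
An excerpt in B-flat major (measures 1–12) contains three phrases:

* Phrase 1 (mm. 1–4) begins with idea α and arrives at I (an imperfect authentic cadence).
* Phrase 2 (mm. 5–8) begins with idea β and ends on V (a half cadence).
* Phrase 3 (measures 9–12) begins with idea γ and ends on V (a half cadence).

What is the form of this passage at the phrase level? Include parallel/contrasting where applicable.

The final phrase closes with a half cadence, which is not stronger than the preceding half cadence; the 3 phrases lack an overall antecedent–consequent design and so form a phrase group.

phrase group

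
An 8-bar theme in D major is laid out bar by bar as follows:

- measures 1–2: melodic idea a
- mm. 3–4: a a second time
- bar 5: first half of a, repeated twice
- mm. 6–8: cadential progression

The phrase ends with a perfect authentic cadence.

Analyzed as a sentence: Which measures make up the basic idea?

The presentation of a sentence is the basic idea (mm. 1-2) plus its repetition (mm. 3–4); the basic idea is therefore bars 1–2.

measures 1–2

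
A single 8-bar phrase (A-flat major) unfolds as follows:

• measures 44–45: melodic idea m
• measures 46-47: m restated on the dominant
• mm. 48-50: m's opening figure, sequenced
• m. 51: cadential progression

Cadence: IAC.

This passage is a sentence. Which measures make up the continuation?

measures 48–51

After the presentation (mm. 44-47), the continuation covers the fragmentation through the cadence: mm. 48–51.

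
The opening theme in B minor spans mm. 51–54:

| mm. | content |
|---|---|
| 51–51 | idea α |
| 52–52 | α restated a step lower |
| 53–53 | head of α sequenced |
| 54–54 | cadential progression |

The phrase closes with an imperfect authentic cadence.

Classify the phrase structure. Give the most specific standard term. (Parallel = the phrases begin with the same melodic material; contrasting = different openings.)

Basic idea (bar 51) + its repetition (m. 52) form the presentation; fragmentation and cadence (mm. 53-54) form the continuation — the 4-bar whole is a sentence.

sentence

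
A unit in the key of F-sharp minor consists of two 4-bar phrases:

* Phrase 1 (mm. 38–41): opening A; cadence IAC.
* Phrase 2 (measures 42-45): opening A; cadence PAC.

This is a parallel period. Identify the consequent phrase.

The phrase ending with the weaker cadence (imperfect authentic cadence) is the antecedent; the one ending more conclusively (perfect authentic cadence) is the consequent. The consequent is phrase 2.

phrase 2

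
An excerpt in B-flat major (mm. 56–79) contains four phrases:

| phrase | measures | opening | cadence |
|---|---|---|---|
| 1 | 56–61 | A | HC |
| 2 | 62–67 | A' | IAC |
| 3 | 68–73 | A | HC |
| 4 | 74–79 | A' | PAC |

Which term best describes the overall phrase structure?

parallel double period

Four phrases in two halves: the first half (bars 56–67) ends with an imperfect authentic cadence, the second (bars 68–79) with a perfect authentic cadence — a large antecedent–consequent pair, i.e. a double period.
Phrase 3 begins with the same material as phrase 1, making it parallel.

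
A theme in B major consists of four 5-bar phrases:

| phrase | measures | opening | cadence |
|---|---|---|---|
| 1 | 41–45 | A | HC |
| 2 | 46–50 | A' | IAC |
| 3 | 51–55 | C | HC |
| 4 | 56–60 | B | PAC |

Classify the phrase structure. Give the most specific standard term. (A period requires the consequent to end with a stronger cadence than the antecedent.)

Four phrases in two halves: the first half (mm. 41–50) ends with an imperfect authentic cadence, the second (measures 51–60) with a perfect authentic cadence — a large antecedent–consequent pair, i.e. a double period.
Phrase 3 begins with different material from phrase 1, making it contrasting.

contrasting double period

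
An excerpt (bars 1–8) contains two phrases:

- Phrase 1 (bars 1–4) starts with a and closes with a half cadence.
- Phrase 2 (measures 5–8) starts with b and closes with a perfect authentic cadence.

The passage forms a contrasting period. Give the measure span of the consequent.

The phrase ending with the weaker cadence (half cadence) is the antecedent; the one ending more conclusively (perfect authentic cadence) is the consequent. The consequent is measures 5–8.

measures 5–8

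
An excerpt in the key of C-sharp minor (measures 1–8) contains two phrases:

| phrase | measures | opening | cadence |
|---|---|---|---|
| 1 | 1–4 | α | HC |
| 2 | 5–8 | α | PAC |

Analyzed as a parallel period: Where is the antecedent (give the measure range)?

measures 1–4

The antecedent is the phrase ending with the weaker cadence (half cadence, phrase 1) and the consequent the one ending more conclusively (perfect authentic cadence, phrase 2); the antecedent is measures 1–4.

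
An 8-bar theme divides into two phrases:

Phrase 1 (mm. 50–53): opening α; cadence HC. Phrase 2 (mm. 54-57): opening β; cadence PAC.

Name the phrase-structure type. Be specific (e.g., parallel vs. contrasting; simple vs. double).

Phrase 1 ends with a half cadence (weaker) and phrase 2 with a perfect authentic cadence (stronger): antecedent + consequent = a period.
The two phrases open with different material (α / β), so the period is contrasting.

contrasting period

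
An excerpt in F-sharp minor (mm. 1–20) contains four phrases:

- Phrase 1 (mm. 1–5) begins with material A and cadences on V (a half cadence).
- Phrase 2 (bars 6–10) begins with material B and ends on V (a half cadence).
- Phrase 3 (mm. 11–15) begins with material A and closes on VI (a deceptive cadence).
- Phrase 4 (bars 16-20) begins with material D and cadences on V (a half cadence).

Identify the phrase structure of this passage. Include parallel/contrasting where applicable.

phrase group

Phrase 4 ends with a half cadence, no stronger than phrase 2's half cadence, so the four phrases do not form a double period; nor do phrases 3–4 duplicate 1–2, so it is not a repeated period. With no phrase reaching a conclusive cadence, the passage is a phrase group.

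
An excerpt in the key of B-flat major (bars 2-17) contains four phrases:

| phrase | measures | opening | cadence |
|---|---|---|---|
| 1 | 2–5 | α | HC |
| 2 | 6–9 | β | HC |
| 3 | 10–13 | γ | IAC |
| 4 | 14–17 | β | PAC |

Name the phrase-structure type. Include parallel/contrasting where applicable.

Four phrases in two halves: the first half (bars 2–9) ends with a half cadence, the second (measures 10-17) with a perfect authentic cadence — a large antecedent–consequent pair, i.e. a double period.
Phrase 3 begins with different material from phrase 1, making it contrasting.

contrasting double period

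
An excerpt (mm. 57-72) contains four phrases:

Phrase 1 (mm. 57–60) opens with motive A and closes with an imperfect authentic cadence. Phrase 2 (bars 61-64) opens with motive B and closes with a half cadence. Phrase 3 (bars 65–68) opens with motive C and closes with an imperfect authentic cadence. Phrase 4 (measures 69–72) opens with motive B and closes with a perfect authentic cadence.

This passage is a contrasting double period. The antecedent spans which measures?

measures 57–64

In a double period the four phrases pair into a large antecedent (phrases 1–2, ending half cadence) and a large consequent (phrases 3–4, ending perfect authentic cadence). The antecedent spans mm. 57–64.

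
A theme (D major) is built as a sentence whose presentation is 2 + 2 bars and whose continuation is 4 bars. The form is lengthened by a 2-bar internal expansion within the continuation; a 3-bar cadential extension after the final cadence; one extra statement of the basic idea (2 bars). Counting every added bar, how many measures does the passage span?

15 measures

Basic sentence: 2 + 2 + 4 = 8 bars.
8 (basic form) + 2 (internal expansion) + 3 (cadential extension) + 2 (extra statement) = 15.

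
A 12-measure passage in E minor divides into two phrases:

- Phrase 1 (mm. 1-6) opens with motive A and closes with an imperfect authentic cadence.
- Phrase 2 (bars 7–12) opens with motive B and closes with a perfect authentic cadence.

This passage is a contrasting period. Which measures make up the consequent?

measures 7–12

The antecedent is the phrase ending with the weaker cadence (imperfect authentic cadence, phrase 1) and the consequent the one ending more conclusively (perfect authentic cadence, phrase 2); the consequent is measures 7–12.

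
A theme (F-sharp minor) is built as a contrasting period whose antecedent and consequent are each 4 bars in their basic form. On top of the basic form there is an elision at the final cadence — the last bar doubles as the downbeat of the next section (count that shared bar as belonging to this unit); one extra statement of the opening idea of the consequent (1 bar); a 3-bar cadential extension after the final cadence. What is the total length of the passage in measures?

Basic contrasting period: 4 + 4 = 8 bars.
8 (basic form) + 1 (extra statement) + 3 (cadential extension) = 12.
The elision shares a bar with the next section but does not change this unit's count.

12 measures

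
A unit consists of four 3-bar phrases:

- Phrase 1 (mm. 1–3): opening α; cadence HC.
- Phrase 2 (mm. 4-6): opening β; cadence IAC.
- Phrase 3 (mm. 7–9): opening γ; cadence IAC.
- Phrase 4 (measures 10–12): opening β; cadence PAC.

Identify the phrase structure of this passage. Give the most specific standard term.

Four phrases in two halves: the first half (bars 1–6) ends with an imperfect authentic cadence, the second (mm. 7-12) with a perfect authentic cadence — a large antecedent–consequent pair, i.e. a double period.
Phrase 3 begins with different material from phrase 1, making it contrasting.

contrasting double period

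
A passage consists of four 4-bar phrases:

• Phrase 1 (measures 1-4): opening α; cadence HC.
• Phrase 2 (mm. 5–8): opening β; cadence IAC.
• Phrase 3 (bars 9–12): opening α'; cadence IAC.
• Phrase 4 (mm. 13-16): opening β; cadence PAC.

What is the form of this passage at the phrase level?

Four phrases in two halves: the first half (bars 1–8) ends with an imperfect authentic cadence, the second (mm. 9-16) with a perfect authentic cadence — a large antecedent–consequent pair, i.e. a double period.
Phrase 3 begins with the same material as phrase 1, making it parallel.

parallel double period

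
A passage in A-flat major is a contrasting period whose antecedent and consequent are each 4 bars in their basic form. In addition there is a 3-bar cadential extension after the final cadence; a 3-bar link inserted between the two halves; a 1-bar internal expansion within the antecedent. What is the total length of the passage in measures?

15 measures

Basic contrasting period: 4 + 4 = 8 bars.
8 (basic form) + 3 (cadential extension) + 3 (link) + 1 (internal expansion) = 15.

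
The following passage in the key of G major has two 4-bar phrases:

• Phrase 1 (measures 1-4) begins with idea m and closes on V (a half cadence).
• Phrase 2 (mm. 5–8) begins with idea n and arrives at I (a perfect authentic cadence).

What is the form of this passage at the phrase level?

Phrase 1 ends with a half cadence (weaker) and phrase 2 with a perfect authentic cadence (stronger): antecedent + consequent = a period.
The two phrases open with different material (m / n), so the period is contrasting.

contrasting period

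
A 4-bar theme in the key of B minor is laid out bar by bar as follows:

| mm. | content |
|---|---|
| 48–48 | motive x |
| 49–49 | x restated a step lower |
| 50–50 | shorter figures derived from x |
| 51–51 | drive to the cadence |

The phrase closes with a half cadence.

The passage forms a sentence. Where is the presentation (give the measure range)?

measures 48–49

The presentation of a sentence is the basic idea (m. 48) plus its repetition (bar 49); the presentation is therefore mm. 48-49.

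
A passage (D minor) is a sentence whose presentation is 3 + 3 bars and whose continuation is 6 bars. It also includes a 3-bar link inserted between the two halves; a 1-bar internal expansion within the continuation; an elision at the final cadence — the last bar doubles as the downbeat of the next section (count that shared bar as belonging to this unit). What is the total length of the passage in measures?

Basic sentence: 3 + 3 + 6 = 12 bars.
12 (basic form) + 3 (link) + 1 (internal expansion) = 16.
The elision shares a bar with the next section but does not change this unit's count.

16 measures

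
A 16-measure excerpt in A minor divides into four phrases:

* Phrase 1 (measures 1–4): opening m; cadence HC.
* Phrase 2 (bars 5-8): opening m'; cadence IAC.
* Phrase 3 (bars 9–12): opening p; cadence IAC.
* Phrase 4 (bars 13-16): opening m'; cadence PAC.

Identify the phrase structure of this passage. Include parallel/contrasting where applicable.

contrasting double period

Four phrases in two halves: the first half (measures 1-8) ends with an imperfect authentic cadence, the second (mm. 9–16) with a perfect authentic cadence — a large antecedent–consequent pair, i.e. a double period.
Phrase 3 begins with different material from phrase 1, making it contrasting.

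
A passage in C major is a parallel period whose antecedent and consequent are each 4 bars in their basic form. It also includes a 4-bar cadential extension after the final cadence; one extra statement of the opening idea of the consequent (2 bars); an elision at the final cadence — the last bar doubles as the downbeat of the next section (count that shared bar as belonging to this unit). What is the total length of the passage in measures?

Basic parallel period: 4 + 4 = 8 bars.
8 (basic form) + 4 (cadential extension) + 2 (extra statement) = 14.
The elision shares a bar with the next section but does not change this unit's count.

14 measures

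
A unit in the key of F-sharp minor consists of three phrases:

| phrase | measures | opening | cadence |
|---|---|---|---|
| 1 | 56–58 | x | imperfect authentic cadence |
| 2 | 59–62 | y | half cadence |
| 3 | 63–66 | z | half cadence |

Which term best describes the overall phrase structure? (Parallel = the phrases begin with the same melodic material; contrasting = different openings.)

The final phrase closes with a half cadence, which is not stronger than the preceding half cadence; the 3 phrases lack an overall antecedent–consequent design and so form a phrase group.

phrase group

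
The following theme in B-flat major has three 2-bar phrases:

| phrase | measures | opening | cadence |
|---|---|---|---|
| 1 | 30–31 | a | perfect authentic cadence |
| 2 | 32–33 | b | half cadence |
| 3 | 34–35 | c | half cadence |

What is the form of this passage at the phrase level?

The final phrase closes with a half cadence, which is not stronger than the preceding half cadence; the 3 phrases lack an overall antecedent–consequent design and so form a phrase group.

phrase group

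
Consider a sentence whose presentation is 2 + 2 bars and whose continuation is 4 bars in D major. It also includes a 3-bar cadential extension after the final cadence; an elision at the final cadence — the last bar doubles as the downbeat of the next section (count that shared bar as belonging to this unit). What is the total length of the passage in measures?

Basic sentence: 2 + 2 + 4 = 8 bars.
8 (basic form) + 3 (cadential extension) = 11.
The elision shares a bar with the next section but does not change this unit's count.

11 measures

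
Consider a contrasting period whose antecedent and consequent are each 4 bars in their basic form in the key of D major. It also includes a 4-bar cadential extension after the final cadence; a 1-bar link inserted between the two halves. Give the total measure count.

13 measures

Basic contrasting period: 4 + 4 = 8 bars.
8 (basic form) + 4 (cadential extension) + 1 (link) = 13.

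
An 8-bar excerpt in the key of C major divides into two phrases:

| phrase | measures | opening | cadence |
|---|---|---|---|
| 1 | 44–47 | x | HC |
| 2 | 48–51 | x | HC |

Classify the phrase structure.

repeated phrase

Both phrases have the same opening (x) and the same cadence (half cadence): the second is a restatement, not a consequent, so this is a repeated phrase rather than a period.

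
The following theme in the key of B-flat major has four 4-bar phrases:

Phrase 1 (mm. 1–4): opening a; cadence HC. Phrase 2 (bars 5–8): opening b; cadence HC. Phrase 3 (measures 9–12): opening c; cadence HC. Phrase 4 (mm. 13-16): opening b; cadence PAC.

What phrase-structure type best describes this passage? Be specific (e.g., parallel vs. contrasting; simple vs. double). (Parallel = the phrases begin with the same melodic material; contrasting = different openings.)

Four phrases in two halves: the first half (bars 1-8) ends with a half cadence, the second (mm. 9–16) with a perfect authentic cadence — a large antecedent–consequent pair, i.e. a double period.
Phrase 3 begins with different material from phrase 1, making it contrasting.

contrasting double period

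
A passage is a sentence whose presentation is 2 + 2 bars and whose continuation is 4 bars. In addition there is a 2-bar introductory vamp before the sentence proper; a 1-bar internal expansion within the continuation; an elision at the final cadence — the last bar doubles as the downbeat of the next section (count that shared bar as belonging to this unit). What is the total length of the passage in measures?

11 measures

Basic sentence: 2 + 2 + 4 = 8 bars.
8 (basic form) + 2 (introduction) + 1 (internal expansion) = 11.
The elision shares a bar with the next section but does not change this unit's count.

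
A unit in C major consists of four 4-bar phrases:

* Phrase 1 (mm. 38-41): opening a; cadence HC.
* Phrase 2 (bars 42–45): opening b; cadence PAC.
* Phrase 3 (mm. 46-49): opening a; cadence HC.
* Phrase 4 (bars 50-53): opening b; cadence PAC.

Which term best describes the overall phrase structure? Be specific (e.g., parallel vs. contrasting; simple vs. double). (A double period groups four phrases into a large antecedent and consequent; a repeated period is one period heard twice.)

repeated period

The cadence pattern HC–PAC–HC–PAC is weak–strong twice, and phrases 3–4 restate phrases 1–2: a period heard twice, not a double period (which would end weakly at phrase 2).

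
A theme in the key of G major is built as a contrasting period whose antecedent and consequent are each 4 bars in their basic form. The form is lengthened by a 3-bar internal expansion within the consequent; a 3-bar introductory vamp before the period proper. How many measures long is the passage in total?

Basic contrasting period: 4 + 4 = 8 bars.
8 (basic form) + 3 (internal expansion) + 3 (introduction) = 14.

14 measures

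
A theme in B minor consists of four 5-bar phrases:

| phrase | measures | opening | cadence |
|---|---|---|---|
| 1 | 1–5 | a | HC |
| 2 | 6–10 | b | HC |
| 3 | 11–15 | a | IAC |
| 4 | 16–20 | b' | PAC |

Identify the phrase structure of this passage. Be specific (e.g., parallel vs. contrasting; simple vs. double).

Four phrases in two halves: the first half (bars 1–10) ends with a half cadence, the second (bars 11–20) with a perfect authentic cadence — a large antecedent–consequent pair, i.e. a double period.
Phrase 3 begins with the same material as phrase 1, making it parallel.

parallel double period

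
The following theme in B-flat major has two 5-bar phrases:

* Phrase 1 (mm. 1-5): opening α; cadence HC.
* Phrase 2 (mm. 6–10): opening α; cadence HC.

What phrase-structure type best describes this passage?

Both phrases have the same opening (α) and the same cadence (half cadence): the second is a restatement, not a consequent, so this is a repeated phrase rather than a period.

repeated phrase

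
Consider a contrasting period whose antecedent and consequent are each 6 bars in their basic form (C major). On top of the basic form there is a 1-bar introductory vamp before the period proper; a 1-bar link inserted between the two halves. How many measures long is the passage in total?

14 measures

Basic contrasting period: 6 + 6 = 12 bars.
12 (basic form) + 1 (introduction) + 1 (link) = 14.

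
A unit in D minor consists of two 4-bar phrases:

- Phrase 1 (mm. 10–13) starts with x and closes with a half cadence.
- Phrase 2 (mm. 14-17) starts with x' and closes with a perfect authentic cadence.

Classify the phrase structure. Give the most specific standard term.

parallel period

Phrase 1 ends with a half cadence (weaker) and phrase 2 with a perfect authentic cadence (stronger): antecedent + consequent = a period.
The two phrases open with the same material (x / x'), so the period is parallel.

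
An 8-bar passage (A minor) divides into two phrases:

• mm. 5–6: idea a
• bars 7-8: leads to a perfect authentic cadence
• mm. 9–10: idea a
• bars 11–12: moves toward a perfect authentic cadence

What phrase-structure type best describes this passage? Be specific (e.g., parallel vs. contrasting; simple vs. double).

Both phrases have the same opening (a) and the same cadence (perfect authentic cadence): the second is a restatement, not a consequent, so this is a repeated phrase rather than a period.

repeated phrase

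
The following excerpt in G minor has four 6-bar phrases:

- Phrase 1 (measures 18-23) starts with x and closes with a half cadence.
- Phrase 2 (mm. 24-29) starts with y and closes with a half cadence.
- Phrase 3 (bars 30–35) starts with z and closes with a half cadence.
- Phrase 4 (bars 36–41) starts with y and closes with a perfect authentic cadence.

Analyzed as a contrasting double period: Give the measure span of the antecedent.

In a double period the four phrases pair into a large antecedent (phrases 1–2, ending half cadence) and a large consequent (phrases 3–4, ending perfect authentic cadence). The antecedent spans measures 18-29.

measures 18–29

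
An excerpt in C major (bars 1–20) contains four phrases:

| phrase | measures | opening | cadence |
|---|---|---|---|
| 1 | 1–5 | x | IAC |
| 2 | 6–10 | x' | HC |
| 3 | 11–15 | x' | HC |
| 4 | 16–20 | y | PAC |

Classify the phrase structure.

parallel double period

Four phrases in two halves: the first half (mm. 1-10) ends with a half cadence, the second (mm. 11-20) with a perfect authentic cadence — a large antecedent–consequent pair, i.e. a double period.
Phrase 3 begins with the same material as phrase 1, making it parallel.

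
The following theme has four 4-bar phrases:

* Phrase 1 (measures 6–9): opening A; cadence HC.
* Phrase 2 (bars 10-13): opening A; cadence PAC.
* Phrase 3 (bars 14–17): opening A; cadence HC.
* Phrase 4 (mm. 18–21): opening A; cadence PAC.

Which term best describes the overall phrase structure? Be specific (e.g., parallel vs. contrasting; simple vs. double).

The cadence pattern HC–PAC–HC–PAC is weak–strong twice, and phrases 3–4 restate phrases 1–2: a period heard twice, not a double period (which would end weakly at phrase 2).

repeated period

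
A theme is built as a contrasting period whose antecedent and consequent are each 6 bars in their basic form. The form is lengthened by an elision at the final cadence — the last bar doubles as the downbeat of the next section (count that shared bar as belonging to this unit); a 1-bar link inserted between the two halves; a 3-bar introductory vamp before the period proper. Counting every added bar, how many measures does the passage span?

16 measures

Basic contrasting period: 6 + 6 = 12 bars.
12 (basic form) + 1 (link) + 3 (introduction) = 16.
The elision shares a bar with the next section but does not change this unit's count.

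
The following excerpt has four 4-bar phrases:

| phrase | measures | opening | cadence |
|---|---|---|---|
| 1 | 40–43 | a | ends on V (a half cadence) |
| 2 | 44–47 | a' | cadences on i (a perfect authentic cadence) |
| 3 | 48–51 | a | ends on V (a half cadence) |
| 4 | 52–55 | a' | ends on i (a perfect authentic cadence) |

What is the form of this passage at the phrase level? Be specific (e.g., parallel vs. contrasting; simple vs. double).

repeated period

The cadence pattern HC–PAC–HC–PAC is weak–strong twice, and phrases 3–4 restate phrases 1–2: a period heard twice, not a double period (which would end weakly at phrase 2).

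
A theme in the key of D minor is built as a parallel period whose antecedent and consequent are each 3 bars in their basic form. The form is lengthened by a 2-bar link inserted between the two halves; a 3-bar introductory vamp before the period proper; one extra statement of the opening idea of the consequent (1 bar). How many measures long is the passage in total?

12 measures

Basic parallel period: 3 + 3 = 6 bars.
6 (basic form) + 2 (link) + 3 (introduction) + 1 (extra statement) = 12.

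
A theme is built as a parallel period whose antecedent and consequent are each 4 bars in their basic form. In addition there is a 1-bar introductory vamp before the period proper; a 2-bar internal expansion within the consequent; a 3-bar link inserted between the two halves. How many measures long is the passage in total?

Basic parallel period: 4 + 4 = 8 bars.
8 (basic form) + 1 (introduction) + 2 (internal expansion) + 3 (link) = 14.

14 measures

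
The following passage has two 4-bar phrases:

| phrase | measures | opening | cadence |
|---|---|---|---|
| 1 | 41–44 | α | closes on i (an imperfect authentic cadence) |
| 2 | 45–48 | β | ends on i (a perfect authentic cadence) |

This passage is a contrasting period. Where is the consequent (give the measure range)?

The antecedent is the phrase ending with the weaker cadence (imperfect authentic cadence, phrase 1) and the consequent the one ending more conclusively (perfect authentic cadence, phrase 2); the consequent is bars 45–48.

measures 45–48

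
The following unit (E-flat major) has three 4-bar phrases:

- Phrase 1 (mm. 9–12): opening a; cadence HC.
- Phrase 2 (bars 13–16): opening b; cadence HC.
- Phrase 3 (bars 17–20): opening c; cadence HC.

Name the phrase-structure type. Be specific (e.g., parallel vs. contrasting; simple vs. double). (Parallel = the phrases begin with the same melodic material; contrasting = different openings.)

The final phrase closes with a half cadence, which is not stronger than the preceding half cadence; the 3 phrases lack an overall antecedent–consequent design and so form a phrase group.

phrase group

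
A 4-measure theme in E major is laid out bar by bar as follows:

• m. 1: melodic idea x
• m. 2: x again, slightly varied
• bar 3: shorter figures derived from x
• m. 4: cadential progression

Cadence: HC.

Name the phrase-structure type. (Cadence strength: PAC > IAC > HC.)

Basic idea (m. 1) + its repetition (bar 2) form the presentation; fragmentation and cadence (mm. 3-4) form the continuation — the 4-bar whole is a sentence.

sentence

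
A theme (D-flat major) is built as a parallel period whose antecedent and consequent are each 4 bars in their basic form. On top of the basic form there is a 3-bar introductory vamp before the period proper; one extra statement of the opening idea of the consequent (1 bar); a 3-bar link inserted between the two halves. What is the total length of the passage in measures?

15 measures

Basic parallel period: 4 + 4 = 8 bars.
8 (basic form) + 3 (introduction) + 1 (extra statement) + 3 (link) = 15.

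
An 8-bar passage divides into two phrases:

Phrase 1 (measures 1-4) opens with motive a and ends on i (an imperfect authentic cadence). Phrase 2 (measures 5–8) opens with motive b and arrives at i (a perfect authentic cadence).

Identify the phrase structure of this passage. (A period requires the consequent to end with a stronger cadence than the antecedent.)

contrasting period

Phrase 1 ends with an imperfect authentic cadence (weaker) and phrase 2 with a perfect authentic cadence (stronger): antecedent + consequent = a period.
The two phrases open with different material (a / b), so the period is contrasting.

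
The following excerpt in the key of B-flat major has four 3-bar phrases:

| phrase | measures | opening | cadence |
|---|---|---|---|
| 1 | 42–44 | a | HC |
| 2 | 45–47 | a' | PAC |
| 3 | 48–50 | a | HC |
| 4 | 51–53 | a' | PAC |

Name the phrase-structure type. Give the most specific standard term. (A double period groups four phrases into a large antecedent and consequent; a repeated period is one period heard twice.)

repeated period

The cadence pattern HC–PAC–HC–PAC is weak–strong twice, and phrases 3–4 restate phrases 1–2: a period heard twice, not a double period (which would end weakly at phrase 2).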